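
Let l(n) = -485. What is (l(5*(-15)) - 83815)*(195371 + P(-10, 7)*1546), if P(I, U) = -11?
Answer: -15036169500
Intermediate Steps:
(l(5*(-15)) - 83815)*(195371 + P(-10, 7)*1546) = (-485 - 83815)*(195371 - 11*1546) = -84300*(195371 - 17006) = -84300*178365 = -15036169500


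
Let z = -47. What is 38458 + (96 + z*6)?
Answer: 38272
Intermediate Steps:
38458 + (96 + z*6) = 38458 + (96 - 47*6) = 38458 + (96 - 282) = 38458 - 186 = 38272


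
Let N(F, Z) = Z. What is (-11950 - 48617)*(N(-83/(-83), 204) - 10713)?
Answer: 636498603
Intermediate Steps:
(-11950 - 48617)*(N(-83/(-83), 204) - 10713) = (-11950 - 48617)*(204 - 10713) = -60567*(-10509) = 636498603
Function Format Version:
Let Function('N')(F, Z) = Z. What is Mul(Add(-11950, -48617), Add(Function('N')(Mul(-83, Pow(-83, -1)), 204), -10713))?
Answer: 636498603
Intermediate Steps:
Mul(Add(-11950, -48617), Add(Function('N')(Mul(-83, Pow(-83, -1)), 204), -10713)) = Mul(Add(-11950, -48617), Add(204, -10713)) = Mul(-60567, -10509) = 636498603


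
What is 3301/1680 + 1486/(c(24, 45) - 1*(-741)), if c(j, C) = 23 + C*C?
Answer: 11702969/4685520 ≈ 2.4977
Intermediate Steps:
c(j, C) = 23 + C²
3301/1680 + 1486/(c(24, 45) - 1*(-741)) = 3301/1680 + 1486/((23 + 45²) - 1*(-741)) = 3301*(1/1680) + 1486/((23 + 2025) + 741) = 3301/1680 + 1486/(2048 + 741) = 3301/1680 + 1486/2789 = 11702969/4685520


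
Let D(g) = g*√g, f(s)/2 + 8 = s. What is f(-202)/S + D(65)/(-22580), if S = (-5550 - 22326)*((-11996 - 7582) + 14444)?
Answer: -35/11926282 - 13*√65/4516 ≈ -0.023211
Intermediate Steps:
f(s) = -16 + 2*s
D(g) = g^(3/2)
S = 143115384 (S = -27876*(-19578 + 14444) = -27876*(-5134) = 143115384)
f(-202)/S + D(65)/(-22580) = (-16 + 2*(-202))/143115384 + 65^(3/2)/(-22580) = (-16 - 404)*(1/143115384) + (65*√65)*(-1/22580) = -420*1/143115384 - 13*√65/4516 = -35/11926282 - 13*√65/4516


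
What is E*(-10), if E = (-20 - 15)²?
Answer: -12250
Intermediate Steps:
E = 1225 (E = (-35)² = 1225)
E*(-10) = 1225*(-10) = -12250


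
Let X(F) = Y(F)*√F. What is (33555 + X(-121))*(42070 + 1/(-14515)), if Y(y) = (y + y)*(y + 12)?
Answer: 4098045634839/2903 + 177183836285742*I/14515 ≈ 1.4117e+9 + 1.2207e+10*I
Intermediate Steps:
Y(y) = 2*y*(12 + y) (Y(y) = (2*y)*(12 + y) = 2*y*(12 + y))
X(F) = 2*F^(3/2)*(12 + F) (X(F) = (2*F*(12 + F))*√F = 2*F^(3/2)*(12 + F))
(33555 + X(-121))*(42070 + 1/(-14515)) = (33555 + 2*(-121)^(3/2)*(12 - 121))*(42070 + 1/(-14515)) = (33555 + 2*(-1331*I)*(-109))*(42070 - 1/14515) = (33555 + 290158*I)*(610646049/14515) = 4098045634839/2903 + 177183836285742*I/14515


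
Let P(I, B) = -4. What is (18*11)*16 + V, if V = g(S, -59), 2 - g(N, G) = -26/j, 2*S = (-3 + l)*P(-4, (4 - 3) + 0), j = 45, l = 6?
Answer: 142676/45 ≈ 3170.6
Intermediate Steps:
S = -6 (S = ((-3 + 6)*(-4))/2 = (3*(-4))/2 = (½)*(-12) = -6)
g(N, G) = 116/45 (g(N, G) = 2 - (-26)/45 = 2 - 1*(-26/45) = 2 + 26/45 = 116/45)
V = 116/45 ≈ 2.5778
(18*11)*16 + V = (18*11)*16 + 116/45 = 198*16 + 116/45 = 3168 + 116/45 = 142676/45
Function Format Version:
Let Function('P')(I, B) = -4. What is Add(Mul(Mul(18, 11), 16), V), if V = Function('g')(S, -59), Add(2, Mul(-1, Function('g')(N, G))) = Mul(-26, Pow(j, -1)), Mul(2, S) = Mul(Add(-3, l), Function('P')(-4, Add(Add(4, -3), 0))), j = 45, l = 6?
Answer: Rational(142676, 45) ≈ 3170.6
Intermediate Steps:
S = -6 (S = Mul(Rational(1, 2), Mul(Add(-3, 6), -4)) = Mul(Rational(1, 2), Mul(3, -4)) = Mul(Rational(1, 2), -12) = -6)
Function('g')(N, G) = Rational(116, 45) (Function('g')(N, G) = Add(2, Mul(-1, Mul(-26, Pow(45, -1)))) = Add(2, Mul(-1, Mul(-26, Rational(1, 45)))) = Add(2, Mul(-1, Rational(-26, 45))) = Add(2, Rational(26, 45)) = Rational(116, 45))
V = Rational(116, 45) ≈ 2.5778
Add(Mul(Mul(18, 11), 16), V) = Add(Mul(Mul(18, 11), 16), Rational(116, 45)) = Add(Mul(198, 16), Rational(116, 45)) = Add(3168, Rational(116, 45)) = Rational(142676, 45)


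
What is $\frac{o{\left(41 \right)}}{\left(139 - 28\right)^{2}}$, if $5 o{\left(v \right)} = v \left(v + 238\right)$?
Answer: $\frac{1271}{6845} \approx 0.18568$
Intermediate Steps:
$o{\left(v \right)} = \frac{v \left(238 + v\right)}{5}$ ($o{\left(v \right)} = \frac{v \left(v + 238\right)}{5} = \frac{v \left(238 + v\right)}{5}$)
$\frac{o{\left(41 \right)}}{\left(139 - 28\right)^{2}} = \frac{\frac{1}{5} \cdot 41 \left(238 + 41\right)}{\left(139 - 28\right)^{2}} = \frac{\frac{1}{5} \cdot 41 \cdot 279}{111^{2}} = \frac{11439}{5 \cdot 12321} = \frac{11439}{5} \cdot \frac{1}{12321} = \frac{1271}{6845}$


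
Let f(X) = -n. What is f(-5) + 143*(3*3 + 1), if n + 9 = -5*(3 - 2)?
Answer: 1444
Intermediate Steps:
n = -14 (n = -9 - 5*(3 - 2) = -9 - 5*1 = -9 - 5 = -14)
f(X) = 14 (f(X) = -1*(-14) = 14)
f(-5) + 143*(3*3 + 1) = 14 + 143*(3*3 + 1) = 14 + 143*(9 + 1) = 14 + 143*10 = 14 + 1430 = 1444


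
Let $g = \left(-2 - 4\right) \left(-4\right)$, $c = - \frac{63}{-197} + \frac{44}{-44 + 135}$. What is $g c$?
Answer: $\frac{345624}{17927} \approx 19.28$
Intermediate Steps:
$c = \frac{14401}{17927}$ ($c = \left(-63\right) \left(- \frac{1}{197}\right) + \frac{44}{91} = \frac{63}{197} + 44 \cdot \frac{1}{91} = \frac{63}{197} + \frac{44}{91} = \frac{14401}{17927} \approx 0.80331$)
$g = 24$ ($g = \left(-6\right) \left(-4\right) = 24$)
$g c = 24 \cdot \frac{14401}{17927} = \frac{345624}{17927}$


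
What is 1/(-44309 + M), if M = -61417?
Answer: -1/105726 ≈ -9.4584e-6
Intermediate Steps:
1/(-44309 + M) = 1/(-44309 - 61417) = 1/(-105726) = -1/105726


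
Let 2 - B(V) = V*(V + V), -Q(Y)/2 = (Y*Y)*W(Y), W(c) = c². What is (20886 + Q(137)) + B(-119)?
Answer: -704558156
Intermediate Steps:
Q(Y) = -2*Y⁴ (Q(Y) = -2*Y*Y*Y² = -2*Y²*Y² = -2*Y⁴)
B(V) = 2 - 2*V² (B(V) = 2 - V*(V + V) = 2 - V*2*V = 2 - 2*V²)
(20886 + Q(137)) + B(-119) = (20886 - 2*137⁴) + (2 - 2*(-119)²) = (20886 - 2*352275361) + (2 - 2*14161) = (20886 - 704550722) + (2 - 28322) = -704529836 - 28320 = -704558156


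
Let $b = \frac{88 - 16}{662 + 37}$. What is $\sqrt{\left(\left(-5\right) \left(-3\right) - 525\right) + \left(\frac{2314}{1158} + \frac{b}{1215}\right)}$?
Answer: $\frac{i \sqrt{2080255140919495}}{2023605} \approx 22.539 i$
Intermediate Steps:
$b = \frac{24}{233}$ ($b = \frac{72}{699} = 72 \cdot \frac{1}{699} = \frac{24}{233} \approx 0.103$)
$\sqrt{\left(\left(-5\right) \left(-3\right) - 525\right) + \left(\frac{2314}{1158} + \frac{b}{1215}\right)} = \sqrt{\left(\left(-5\right) \left(-3\right) - 525\right) + \left(\frac{2314}{1158} + \frac{24}{233 \cdot 1215}\right)} = \sqrt{\left(15 - 525\right) + \left(2314 \cdot \frac{1}{1158} + \frac{24}{233} \cdot \frac{1}{1215}\right)} = \sqrt{-510 + \left(\frac{1157}{579} + \frac{8}{94365}\right)} = \sqrt{-510 + \frac{36394979}{18212445}} = \sqrt{- \frac{9251951971}{18212445}} = \frac{i \sqrt{2080255140919495}}{2023605}$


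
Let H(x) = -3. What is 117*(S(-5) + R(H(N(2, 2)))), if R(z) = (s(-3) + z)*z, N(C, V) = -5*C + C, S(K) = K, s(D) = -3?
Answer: 1521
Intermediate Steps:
N(C, V) = -4*C
R(z) = z*(-3 + z) (R(z) = (-3 + z)*z = z*(-3 + z))
117*(S(-5) + R(H(N(2, 2)))) = 117*(-5 - 3*(-3 - 3)) = 117*(-5 - 3*(-6)) = 117*(-5 + 18) = 117*13 = 1521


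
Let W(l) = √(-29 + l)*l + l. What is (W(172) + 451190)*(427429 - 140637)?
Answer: 129447010704 + 49328224*√143 ≈ 1.3004e+11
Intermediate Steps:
W(l) = l + l*√(-29 + l) (W(l) = l*√(-29 + l) + l = l + l*√(-29 + l))
(W(172) + 451190)*(427429 - 140637) = (172*(1 + √(-29 + 172)) + 451190)*(427429 - 140637) = (172*(1 + √143) + 451190)*286792 = ((172 + 172*√143) + 451190)*286792 = (451362 + 172*√143)*286792 = 129447010704 + 49328224*√143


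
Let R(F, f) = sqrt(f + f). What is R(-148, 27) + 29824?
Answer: 29824 + 3*sqrt(6) ≈ 29831.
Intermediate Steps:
R(F, f) = sqrt(2)*sqrt(f) (R(F, f) = sqrt(2*f) = sqrt(2)*sqrt(f))
R(-148, 27) + 29824 = sqrt(2)*sqrt(27) + 29824 = sqrt(2)*(3*sqrt(3)) + 29824 = 3*sqrt(6) + 29824 = 29824 + 3*sqrt(6)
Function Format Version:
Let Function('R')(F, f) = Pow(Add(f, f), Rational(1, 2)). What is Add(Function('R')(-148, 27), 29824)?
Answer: Add(29824, Mul(3, Pow(6, Rational(1, 2)))) ≈ 29831.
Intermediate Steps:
Function('R')(F, f) = Mul(Pow(2, Rational(1, 2)), Pow(f, Rational(1, 2))) (Function('R')(F, f) = Pow(Mul(2, f), Rational(1, 2)) = Mul(Pow(2, Rational(1, 2)), Pow(f, Rational(1, 2))))
Add(Function('R')(-148, 27), 29824) = Add(Mul(Pow(2, Rational(1, 2)), Pow(27, Rational(1, 2))), 29824) = Add(Mul(Pow(2, Rational(1, 2)), Mul(3, Pow(3, Rational(1, 2)))), 29824) = Add(Mul(3, Pow(6, Rational(1, 2))), 29824) = Add(29824, Mul(3, Pow(6, Rational(1, 2))))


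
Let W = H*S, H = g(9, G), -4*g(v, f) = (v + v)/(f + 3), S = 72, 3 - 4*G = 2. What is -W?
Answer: 1296/13 ≈ 99.692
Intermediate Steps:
G = ¼ (G = ¾ - ¼*2 = ¾ - ½ = ¼ ≈ 0.25000)
g(v, f) = -v/(2*(3 + f)) (g(v, f) = -(v + v)/(4*(f + 3)) = -2*v/(4*(3 + f)) = -v/(2*(3 + f)))
H = -18/13 (H = -1*9/(6 + 2*(¼)) = -1*9/(6 + ½) = -1*9/13/2 = -1*9*2/13 = -18/13 ≈ -1.3846)
W = -1296/13 (W = -18/13*72 = -1296/13 ≈ -99.692)
-W = -1*(-1296/13) = 1296/13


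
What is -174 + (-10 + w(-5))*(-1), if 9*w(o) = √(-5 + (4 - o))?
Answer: -1478/9 ≈ -164.22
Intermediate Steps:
w(o) = √(-1 - o)/9 (w(o) = √(-5 + (4 - o))/9 = √(-1 - o)/9)
-174 + (-10 + w(-5))*(-1) = -174 + (-10 + √(-1 - 1*(-5))/9)*(-1) = -174 + (-10 + √(-1 + 5)/9)*(-1) = -174 + (-10 + √4/9)*(-1) = -174 + (-10 + (⅑)*2)*(-1) = -174 + (-10 + 2/9)*(-1) = -174 - 88/9*(-1) = -174 + 88/9 = -1478/9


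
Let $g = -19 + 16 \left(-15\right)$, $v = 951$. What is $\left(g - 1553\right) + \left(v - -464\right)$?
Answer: $-397$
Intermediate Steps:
$g = -259$ ($g = -19 - 240 = -259$)
$\left(g - 1553\right) + \left(v - -464\right) = \left(-259 - 1553\right) + \left(951 - -464\right) = -1812 + \left(951 + 464\right) = -1812 + 1415 = -397$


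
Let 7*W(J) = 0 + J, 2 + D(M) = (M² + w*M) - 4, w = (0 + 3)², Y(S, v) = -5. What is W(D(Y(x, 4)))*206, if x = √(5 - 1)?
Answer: -5356/7 ≈ -765.14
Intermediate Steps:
x = 2 (x = √4 = 2)
w = 9 (w = 3² = 9)
D(M) = -6 + M² + 9*M (D(M) = -2 + ((M² + 9*M) - 4) = -2 + (-4 + M² + 9*M) = -6 + M² + 9*M)
W(J) = J/7 (W(J) = (0 + J)/7 = J/7)
W(D(Y(x, 4)))*206 = ((-6 + (-5)² + 9*(-5))/7)*206 = ((-6 + 25 - 45)/7)*206 = ((⅐)*(-26))*206 = -26/7*206 = -5356/7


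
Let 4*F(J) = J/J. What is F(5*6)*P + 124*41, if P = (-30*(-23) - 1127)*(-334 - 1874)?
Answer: 246308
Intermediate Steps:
F(J) = 1/4 (F(J) = (J/J)/4 = (1/4)*1 = 1/4)
P = 964896 (P = (690 - 1127)*(-2208) = -437*(-2208) = 964896)
F(5*6)*P + 124*41 = (1/4)*964896 + 124*41 = 241224 + 5084 = 246308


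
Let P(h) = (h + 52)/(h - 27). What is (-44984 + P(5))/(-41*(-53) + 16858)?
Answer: -989705/418682 ≈ -2.3639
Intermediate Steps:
P(h) = (52 + h)/(-27 + h)
(-44984 + P(5))/(-41*(-53) + 16858) = (-44984 + (52 + 5)/(-27 + 5))/(-41*(-53) + 16858) = (-44984 + 57/(-22))/(2173 + 16858) = (-44984 - 1/22*57)/19031 = (-44984 - 57/22)*(1/19031) = -989705/22*1/19031 = -989705/418682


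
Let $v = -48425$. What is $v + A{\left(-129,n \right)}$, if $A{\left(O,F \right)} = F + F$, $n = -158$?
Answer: $-48741$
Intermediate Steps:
$A{\left(O,F \right)} = 2 F$
$v + A{\left(-129,n \right)} = -48425 + 2 \left(-158\right) = -48425 - 316 = -48741$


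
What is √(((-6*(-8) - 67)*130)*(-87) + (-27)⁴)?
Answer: √746331 ≈ 863.90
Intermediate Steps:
√(((-6*(-8) - 67)*130)*(-87) + (-27)⁴) = √(((48 - 67)*130)*(-87) + 531441) = √(-19*130*(-87) + 531441) = √(-2470*(-87) + 531441) = √(214890 + 531441) = √746331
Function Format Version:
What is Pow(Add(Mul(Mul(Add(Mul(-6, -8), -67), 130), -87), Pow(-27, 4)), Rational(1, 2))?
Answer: Pow(746331, Rational(1, 2)) ≈ 863.90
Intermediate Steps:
Pow(Add(Mul(Mul(Add(Mul(-6, -8), -67), 130), -87), Pow(-27, 4)), Rational(1, 2)) = Pow(Add(Mul(Mul(Add(48, -67), 130), -87), 531441), Rational(1, 2)) = Pow(Add(Mul(Mul(-19, 130), -87), 531441), Rational(1, 2)) = Pow(Add(Mul(-2470, -87), 531441), Rational(1, 2)) = Pow(Add(214890, 531441), Rational(1, 2)) = Pow(746331, Rational(1, 2))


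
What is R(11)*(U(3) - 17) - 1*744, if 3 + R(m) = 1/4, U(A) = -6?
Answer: -2723/4 ≈ -680.75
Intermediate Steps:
R(m) = -11/4 (R(m) = -3 + 1/4 = -3 + ¼ = -11/4)
R(11)*(U(3) - 17) - 1*744 = -11*(-6 - 17)/4 - 1*744 = -11/4*(-23) - 744 = 253/4 - 744 = -2723/4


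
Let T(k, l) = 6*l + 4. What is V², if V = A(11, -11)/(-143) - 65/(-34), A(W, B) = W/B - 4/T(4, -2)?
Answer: 21678336/5909761 ≈ 3.6682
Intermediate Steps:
T(k, l) = 4 + 6*l
A(W, B) = ½ + W/B (A(W, B) = W/B - 4/(4 + 6*(-2)) = W/B - 4/(4 - 12) = W/B - 4/(-8) = W/B - 4*(-⅛) = W/B + ½ = ½ + W/B)
V = 4656/2431 (V = ((11 + (½)*(-11))/(-11))/(-143) - 65/(-34) = -(11 - 11/2)/11*(-1/143) - 65*(-1/34) = -1/11*11/2*(-1/143) + 65/34 = -½*(-1/143) + 65/34 = 1/286 + 65/34 = 4656/2431 ≈ 1.9153)
V² = (4656/2431)² = 21678336/5909761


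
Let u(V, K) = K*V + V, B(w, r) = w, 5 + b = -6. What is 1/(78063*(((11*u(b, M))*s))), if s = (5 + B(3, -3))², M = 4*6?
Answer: -1/15112996800 ≈ -6.6168e-11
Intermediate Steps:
b = -11 (b = -5 - 6 = -11)
M = 24
u(V, K) = V + K*V
s = 64 (s = (5 + 3)² = 8² = 64)
1/(78063*(((11*u(b, M))*s))) = 1/(78063*(((11*(-11*(1 + 24)))*64))) = 1/(78063*(((11*(-11*25))*64))) = 1/(78063*(((11*(-275))*64))) = 1/(78063*((-3025*64))) = (1/78063)/(-193600) = (1/78063)*(-1/193600) = -1/15112996800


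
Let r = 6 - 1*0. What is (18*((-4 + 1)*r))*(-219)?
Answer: 70956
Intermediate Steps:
r = 6 (r = 6 + 0 = 6)
(18*((-4 + 1)*r))*(-219) = (18*((-4 + 1)*6))*(-219) = (18*(-3*6))*(-219) = (18*(-18))*(-219) = -324*(-219) = 70956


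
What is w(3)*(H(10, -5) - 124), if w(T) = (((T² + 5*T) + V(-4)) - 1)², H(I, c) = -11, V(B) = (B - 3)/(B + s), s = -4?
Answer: -4924935/64 ≈ -76952.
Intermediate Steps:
V(B) = (-3 + B)/(-4 + B) (V(B) = (B - 3)/(B - 4) = (-3 + B)/(-4 + B))
w(T) = (-⅛ + T² + 5*T)² (w(T) = (((T² + 5*T) + (-3 - 4)/(-4 - 4)) - 1)² = (((T² + 5*T) - 7/(-8)) - 1)² = (((T² + 5*T) - ⅛*(-7)) - 1)² = (((T² + 5*T) + 7/8) - 1)² = ((7/8 + T² + 5*T) - 1)² = (-⅛ + T² + 5*T)²)
w(3)*(H(10, -5) - 124) = ((-1 + 8*3² + 40*3)²/64)*(-11 - 124) = ((-1 + 8*9 + 120)²/64)*(-135) = ((-1 + 72 + 120)²/64)*(-135) = ((1/64)*191²)*(-135) = ((1/64)*36481)*(-135) = (36481/64)*(-135) = -4924935/64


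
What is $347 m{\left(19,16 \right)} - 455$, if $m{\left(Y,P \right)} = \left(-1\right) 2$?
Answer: $-1149$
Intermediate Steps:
$m{\left(Y,P \right)} = -2$
$347 m{\left(19,16 \right)} - 455 = 347 \left(-2\right) - 455 = -694 - 455 = -1149$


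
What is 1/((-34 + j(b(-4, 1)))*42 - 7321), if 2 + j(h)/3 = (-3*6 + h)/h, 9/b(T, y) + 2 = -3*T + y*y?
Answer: -1/11647 ≈ -8.5859e-5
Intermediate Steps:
b(T, y) = 9/(-2 + y² - 3*T) (b(T, y) = 9/(-2 + (-3*T + y*y)) = 9/(-2 + (-3*T + y²)) = 9/(-2 + (y² - 3*T)) = 9/(-2 + y² - 3*T))
j(h) = -6 + 3*(-18 + h)/h (j(h) = -6 + 3*((-3*6 + h)/h) = -6 + 3*((-18 + h)/h) = -6 + 3*(-18 + h)/h)
1/((-34 + j(b(-4, 1)))*42 - 7321) = 1/((-34 + (-3 - 54/(9/(-2 + 1² - 3*(-4)))))*42 - 7321) = 1/((-34 + (-3 - 54/(9/(-2 + 1 + 12))))*42 - 7321) = 1/((-34 + (-3 - 54/(9/11)))*42 - 7321) = 1/((-34 + (-3 - 54/(9*(1/11))))*42 - 7321) = 1/((-34 + (-3 - 54/9/11))*42 - 7321) = 1/((-34 + (-3 - 54*11/9))*42 - 7321) = 1/((-34 + (-3 - 66))*42 - 7321) = 1/((-34 - 69)*42 - 7321) = 1/(-103*42 - 7321) = 1/(-4326 - 7321) = 1/(-11647) = -1/11647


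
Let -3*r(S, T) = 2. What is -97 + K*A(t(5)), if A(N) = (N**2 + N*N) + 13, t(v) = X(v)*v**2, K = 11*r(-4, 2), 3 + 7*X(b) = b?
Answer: -46091/49 ≈ -940.63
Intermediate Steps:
X(b) = -3/7 + b/7
r(S, T) = -2/3 (r(S, T) = -1/3*2 = -2/3)
K = -22/3 (K = 11*(-2/3) = -22/3 ≈ -7.3333)
t(v) = v**2*(-3/7 + v/7) (t(v) = (-3/7 + v/7)*v**2 = v**2*(-3/7 + v/7))
A(N) = 13 + 2*N**2 (A(N) = (N**2 + N**2) + 13 = 2*N**2 + 13 = 13 + 2*N**2)
-97 + K*A(t(5)) = -97 - 22*(13 + 2*((1/7)*5**2*(-3 + 5))**2)/3 = -97 - 22*(13 + 2*((1/7)*25*2)**2)/3 = -97 - 22*(13 + 2*(50/7)**2)/3 = -97 - 22*(13 + 2*(2500/49))/3 = -97 - 22*(13 + 5000/49)/3 = -97 - 22/3*5637/49 = -97 - 41338/49 = -46091/49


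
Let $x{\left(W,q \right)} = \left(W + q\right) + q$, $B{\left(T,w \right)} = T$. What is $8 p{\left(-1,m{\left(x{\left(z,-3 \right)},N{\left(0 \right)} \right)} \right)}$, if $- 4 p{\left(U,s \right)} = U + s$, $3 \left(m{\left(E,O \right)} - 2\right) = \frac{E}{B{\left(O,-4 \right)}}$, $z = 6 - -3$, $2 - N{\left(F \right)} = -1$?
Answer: $- \frac{8}{3} \approx -2.6667$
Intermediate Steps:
$N{\left(F \right)} = 3$ ($N{\left(F \right)} = 2 - -1 = 2 + 1 = 3$)
$z = 9$ ($z = 6 + 3 = 9$)
$x{\left(W,q \right)} = W + 2 q$
$m{\left(E,O \right)} = 2 + \frac{E}{3 O}$ ($m{\left(E,O \right)} = 2 + \frac{E \frac{1}{O}}{3} = 2 + \frac{E}{3 O}$)
$p{\left(U,s \right)} = - \frac{U}{4} - \frac{s}{4}$ ($p{\left(U,s \right)} = - \frac{U + s}{4} = - \frac{U}{4} - \frac{s}{4}$)
$8 p{\left(-1,m{\left(x{\left(z,-3 \right)},N{\left(0 \right)} \right)} \right)} = 8 \left(\left(- \frac{1}{4}\right) \left(-1\right) - \frac{2 + \frac{9 + 2 \left(-3\right)}{3 \cdot 3}}{4}\right) = 8 \left(\frac{1}{4} - \frac{2 + \frac{1}{3} \left(9 - 6\right) \frac{1}{3}}{4}\right) = 8 \left(\frac{1}{4} - \frac{2 + \frac{1}{3} \cdot 3 \cdot \frac{1}{3}}{4}\right) = 8 \left(\frac{1}{4} - \frac{2 + \frac{1}{3}}{4}\right) = 8 \left(\frac{1}{4} - \frac{7}{12}\right) = 8 \left(- \frac{1}{3}\right) = - \frac{8}{3}$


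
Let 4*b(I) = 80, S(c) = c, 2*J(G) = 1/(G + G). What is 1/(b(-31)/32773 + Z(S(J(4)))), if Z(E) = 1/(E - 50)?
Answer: -26185627/508388 ≈ -51.507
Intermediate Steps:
J(G) = 1/(4*G) (J(G) = 1/(2*(G + G)) = 1/(2*((2*G))) = (1/(2*G))/2 = 1/(4*G))
Z(E) = 1/(-50 + E)
b(I) = 20 (b(I) = (1/4)*80 = 20)
1/(b(-31)/32773 + Z(S(J(4)))) = 1/(20/32773 + 1/(-50 + (1/4)/4)) = 1/(20*(1/32773) + 1/(-50 + (1/4)*(1/4))) = 1/(20/32773 + 1/(-50 + 1/16)) = 1/(20/32773 + 1/(-799/16)) = 1/(20/32773 - 16/799) = 1/(-508388/26185627) = -26185627/508388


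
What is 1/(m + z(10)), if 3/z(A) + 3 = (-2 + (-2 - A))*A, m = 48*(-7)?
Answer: -143/48051 ≈ -0.0029760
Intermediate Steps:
m = -336
z(A) = 3/(-3 + A*(-4 - A)) (z(A) = 3/(-3 + (-2 + (-2 - A))*A) = 3/(-3 + (-4 - A)*A) = 3/(-3 + A*(-4 - A)))
1/(m + z(10)) = 1/(-336 - 3/(3 + 10² + 4*10)) = 1/(-336 - 3/(3 + 100 + 40)) = 1/(-336 - 3/143) = 1/(-48051/143) = -143/48051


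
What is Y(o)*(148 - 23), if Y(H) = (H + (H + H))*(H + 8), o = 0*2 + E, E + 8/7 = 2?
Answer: 139500/49 ≈ 2846.9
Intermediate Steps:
E = 6/7 (E = -8/7 + 2 = 6/7 ≈ 0.85714)
o = 6/7 (o = 0*2 + 6/7 = 0 + 6/7 = 6/7 ≈ 0.85714)
Y(H) = 3*H*(8 + H) (Y(H) = (H + 2*H)*(8 + H) = (3*H)*(8 + H) = 3*H*(8 + H))
Y(o)*(148 - 23) = (3*(6/7)*(8 + 6/7))*(148 - 23) = (3*(6/7)*(62/7))*125 = (1116/49)*125 = 139500/49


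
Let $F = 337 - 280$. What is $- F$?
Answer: $-57$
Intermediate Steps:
$F = 57$ ($F = 337 - 280 = 57$)
$- F = \left(-1\right) 57 = -57$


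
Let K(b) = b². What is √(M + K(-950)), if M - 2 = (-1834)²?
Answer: √4266058 ≈ 2065.4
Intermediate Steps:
M = 3363558 (M = 2 + (-1834)² = 2 + 3363556 = 3363558)
√(M + K(-950)) = √(3363558 + (-950)²) = √(3363558 + 902500) = √4266058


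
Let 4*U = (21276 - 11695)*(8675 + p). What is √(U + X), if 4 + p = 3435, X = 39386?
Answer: √116145130/2 ≈ 5388.5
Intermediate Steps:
p = 3431 (p = -4 + 3435 = 3431)
U = 57993793/2 (U = ((21276 - 11695)*(8675 + 3431))/4 = (9581*12106)/4 = (¼)*115987586 = 57993793/2 ≈ 2.8997e+7)
√(U + X) = √(57993793/2 + 39386) = √(58072565/2) = √116145130/2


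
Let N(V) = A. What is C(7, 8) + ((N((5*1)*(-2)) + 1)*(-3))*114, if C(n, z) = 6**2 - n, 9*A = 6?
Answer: -541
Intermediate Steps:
A = 2/3 (A = (1/9)*6 = 2/3 ≈ 0.66667)
N(V) = 2/3
C(n, z) = 36 - n
C(7, 8) + ((N((5*1)*(-2)) + 1)*(-3))*114 = (36 - 1*7) + ((2/3 + 1)*(-3))*114 = (36 - 7) + ((5/3)*(-3))*114 = 29 - 5*114 = 29 - 570 = -541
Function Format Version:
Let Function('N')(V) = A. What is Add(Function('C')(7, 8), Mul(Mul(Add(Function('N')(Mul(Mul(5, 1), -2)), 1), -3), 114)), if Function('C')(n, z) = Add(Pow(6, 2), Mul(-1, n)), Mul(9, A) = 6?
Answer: -541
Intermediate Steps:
A = Rational(2, 3) (A = Mul(Rational(1, 9), 6) = Rational(2, 3) ≈ 0.66667)
Function('N')(V) = Rational(2, 3)
Function('C')(n, z) = Add(36, Mul(-1, n))
Add(Function('C')(7, 8), Mul(Mul(Add(Function('N')(Mul(Mul(5, 1), -2)), 1), -3), 114)) = Add(Add(36, Mul(-1, 7)), Mul(Mul(Add(Rational(2, 3), 1), -3), 114)) = Add(Add(36, -7), Mul(Mul(Rational(5, 3), -3), 114)) = Add(29, Mul(-5, 114)) = Add(29, -570) = -541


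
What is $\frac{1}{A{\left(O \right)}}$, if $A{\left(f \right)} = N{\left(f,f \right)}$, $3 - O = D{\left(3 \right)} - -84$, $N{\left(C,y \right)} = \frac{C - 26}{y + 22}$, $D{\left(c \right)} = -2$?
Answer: $\frac{19}{35} \approx 0.54286$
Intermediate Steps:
$N{\left(C,y \right)} = \frac{-26 + C}{22 + y}$
$O = -79$ ($O = 3 - \left(-2 - -84\right) = 3 - \left(-2 + 84\right) = 3 - 82 = -79$)
$A{\left(f \right)} = \frac{-26 + f}{22 + f}$
$\frac{1}{A{\left(O \right)}} = \frac{1}{\frac{1}{22 - 79} \left(-26 - 79\right)} = \frac{1}{\frac{1}{-57} \left(-105\right)} = \frac{1}{\left(- \frac{1}{57}\right) \left(-105\right)} = \frac{1}{\frac{35}{19}} = \frac{19}{35}$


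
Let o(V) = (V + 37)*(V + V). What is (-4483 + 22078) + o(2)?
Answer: 17751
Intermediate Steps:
o(V) = 2*V*(37 + V) (o(V) = (37 + V)*(2*V) = 2*V*(37 + V))
(-4483 + 22078) + o(2) = (-4483 + 22078) + 2*2*(37 + 2) = 17595 + 2*2*39 = 17595 + 156 = 17751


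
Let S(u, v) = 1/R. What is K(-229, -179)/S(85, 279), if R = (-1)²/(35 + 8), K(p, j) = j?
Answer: -179/43 ≈ -4.1628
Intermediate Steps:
R = 1/43 ≈ 0.023256
S(u, v) = 43 (S(u, v) = 1/(1/43) = 43)
K(-229, -179)/S(85, 279) = -179/43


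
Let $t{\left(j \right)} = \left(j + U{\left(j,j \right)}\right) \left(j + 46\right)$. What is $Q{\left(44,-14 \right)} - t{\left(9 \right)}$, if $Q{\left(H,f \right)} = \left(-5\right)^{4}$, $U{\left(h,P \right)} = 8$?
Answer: $-310$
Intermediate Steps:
$Q{\left(H,f \right)} = 625$
$t{\left(j \right)} = \left(8 + j\right) \left(46 + j\right)$ ($t{\left(j \right)} = \left(j + 8\right) \left(j + 46\right) = \left(8 + j\right) \left(46 + j\right)$)
$Q{\left(44,-14 \right)} - t{\left(9 \right)} = 625 - \left(368 + 9^{2} + 54 \cdot 9\right) = 625 - \left(368 + 81 + 486\right) = 625 - 935 = -310$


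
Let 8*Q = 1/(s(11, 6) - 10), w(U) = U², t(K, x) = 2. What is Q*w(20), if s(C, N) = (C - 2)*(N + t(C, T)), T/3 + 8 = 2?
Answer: 25/31 ≈ 0.80645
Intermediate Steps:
T = -18 (T = -24 + 3*2 = -24 + 6 = -18)
s(C, N) = (-2 + C)*(2 + N) (s(C, N) = (C - 2)*(N + 2) = (-2 + C)*(2 + N))
Q = 1/496 (Q = 1/(8*((-4 - 2*6 + 2*11 + 11*6) - 10)) = 1/(8*((-4 - 12 + 22 + 66) - 10)) = 1/(8*(72 - 10)) = (⅛)/62 = (⅛)*(1/62) = 1/496 ≈ 0.0020161)
Q*w(20) = (1/496)*20² = (1/496)*400 = 25/31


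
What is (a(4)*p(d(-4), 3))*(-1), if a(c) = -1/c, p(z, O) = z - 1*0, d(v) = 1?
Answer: ¼ ≈ 0.25000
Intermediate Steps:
p(z, O) = z (p(z, O) = z + 0 = z)
(a(4)*p(d(-4), 3))*(-1) = (-1/4*1)*(-1) = (-1*¼*1)*(-1) = -¼*1*(-1) = -¼*(-1) = ¼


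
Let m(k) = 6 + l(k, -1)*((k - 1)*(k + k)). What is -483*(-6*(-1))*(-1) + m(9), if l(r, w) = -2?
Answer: 2616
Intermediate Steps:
m(k) = 6 - 4*k*(-1 + k) (m(k) = 6 - 2*(k - 1)*(k + k) = 6 - 2*(-1 + k)*2*k = 6 - 4*k*(-1 + k))
-483*(-6*(-1))*(-1) + m(9) = -483*(-6*(-1))*(-1) + (6 - 4*9² + 4*9) = -2898*(-1) + (6 - 4*81 + 36) = -483*(-6) + (6 - 324 + 36) = 2898 - 282 = 2616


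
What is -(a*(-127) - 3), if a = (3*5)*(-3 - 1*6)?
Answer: -17142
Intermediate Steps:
a = -135 (a = 15*(-3 - 6) = 15*(-9) = -135)
-(a*(-127) - 3) = -(-135*(-127) - 3) = -(17145 - 3) = -1*17142 = -17142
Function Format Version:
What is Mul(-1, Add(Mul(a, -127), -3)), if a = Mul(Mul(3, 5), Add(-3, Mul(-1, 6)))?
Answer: -17142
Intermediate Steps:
a = -135 (a = Mul(15, Add(-3, -6)) = Mul(15, -9) = -135)
Mul(-1, Add(Mul(a, -127), -3)) = Mul(-1, Add(Mul(-135, -127), -3)) = Mul(-1, Add(17145, -3)) = Mul(-1, 17142) = -17142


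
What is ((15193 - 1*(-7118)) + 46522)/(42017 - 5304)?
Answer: 68833/36713 ≈ 1.8749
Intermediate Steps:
((15193 - 1*(-7118)) + 46522)/(42017 - 5304) = ((15193 + 7118) + 46522)/36713 = (22311 + 46522)*(1/36713) = 68833*(1/36713) = 68833/36713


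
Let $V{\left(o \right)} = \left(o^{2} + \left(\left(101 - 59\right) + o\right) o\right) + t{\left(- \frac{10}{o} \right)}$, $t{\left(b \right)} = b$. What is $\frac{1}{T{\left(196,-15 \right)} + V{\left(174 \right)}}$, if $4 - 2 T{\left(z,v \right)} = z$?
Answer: $\frac{87}{5895463} \approx 1.4757 \cdot 10^{-5}$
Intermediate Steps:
$T{\left(z,v \right)} = 2 - \frac{z}{2}$
$V{\left(o \right)} = o^{2} - \frac{10}{o} + o \left(42 + o\right)$ ($V{\left(o \right)} = \left(o^{2} + \left(\left(101 - 59\right) + o\right) o\right) - \frac{10}{o} = \left(o^{2} + \left(42 + o\right) o\right) - \frac{10}{o} = \left(o^{2} + o \left(42 + o\right)\right) - \frac{10}{o} = o^{2} - \frac{10}{o} + o \left(42 + o\right)$)
$\frac{1}{T{\left(196,-15 \right)} + V{\left(174 \right)}} = \frac{1}{\left(2 - 98\right) + \frac{2 \left(-5 + 174^{2} \left(21 + 174\right)\right)}{174}} = \frac{1}{\left(2 - 98\right) + 2 \cdot \frac{1}{174} \left(-5 + 30276 \cdot 195\right)} = \frac{1}{-96 + 2 \cdot \frac{1}{174} \left(-5 + 5903820\right)} = \frac{1}{-96 + 2 \cdot \frac{1}{174} \cdot 5903815} = \frac{1}{-96 + \frac{5903815}{87}} = \frac{1}{\frac{5895463}{87}} = \frac{87}{5895463}$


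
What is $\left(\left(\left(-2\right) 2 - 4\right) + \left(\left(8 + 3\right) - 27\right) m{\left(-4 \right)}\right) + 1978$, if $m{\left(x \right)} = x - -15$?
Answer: $1794$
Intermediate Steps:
$m{\left(x \right)} = 15 + x$ ($m{\left(x \right)} = x + 15 = 15 + x$)
$\left(\left(\left(-2\right) 2 - 4\right) + \left(\left(8 + 3\right) - 27\right) m{\left(-4 \right)}\right) + 1978 = \left(\left(\left(-2\right) 2 - 4\right) + \left(\left(8 + 3\right) - 27\right) \left(15 - 4\right)\right) + 1978 = \left(\left(-4 - 4\right) + \left(11 - 27\right) 11\right) + 1978 = \left(-8 - 176\right) + 1978 = -184 + 1978 = 1794$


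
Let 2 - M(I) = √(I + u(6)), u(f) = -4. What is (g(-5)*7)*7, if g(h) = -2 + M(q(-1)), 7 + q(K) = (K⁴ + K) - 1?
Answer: -98*I*√3 ≈ -169.74*I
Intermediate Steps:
q(K) = -8 + K + K⁴ (q(K) = -7 + ((K⁴ + K) - 1) = -7 + ((K + K⁴) - 1) = -7 + (-1 + K + K⁴) = -8 + K + K⁴)
M(I) = 2 - √(-4 + I) (M(I) = 2 - √(I - 4) = 2 - √(-4 + I))
g(h) = -2*I*√3 (g(h) = -2 + (2 - √(-4 + (-8 - 1 + (-1)⁴))) = -2 + (2 - √(-4 + (-8 - 1 + 1))) = -2 + (2 - √(-4 - 8)) = -2 + (2 - √(-12)) = -2 + (2 - 2*I*√3) = -2*I*√3)
(g(-5)*7)*7 = (-2*I*√3*7)*7 = -14*I*√3*7 = -98*I*√3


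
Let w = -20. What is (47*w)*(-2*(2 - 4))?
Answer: -3760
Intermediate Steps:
(47*w)*(-2*(2 - 4)) = (47*(-20))*(-2*(2 - 4)) = -(-1880)*(-2) = -940*4 = -3760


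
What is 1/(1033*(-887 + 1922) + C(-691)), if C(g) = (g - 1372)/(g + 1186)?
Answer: 495/529229662 ≈ 9.3532e-7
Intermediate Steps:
C(g) = (-1372 + g)/(1186 + g)
1/(1033*(-887 + 1922) + C(-691)) = 1/(1033*(-887 + 1922) + (-1372 - 691)/(1186 - 691)) = 1/(1033*1035 - 2063/495) = 1/(1069155 + (1/495)*(-2063)) = 1/(1069155 - 2063/495) = 1/(529229662/495) = 495/529229662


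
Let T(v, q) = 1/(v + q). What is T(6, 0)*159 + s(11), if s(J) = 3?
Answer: 59/2 ≈ 29.500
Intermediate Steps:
T(v, q) = 1/(q + v)
T(6, 0)*159 + s(11) = 159/(0 + 6) + 3 = 159/6 + 3 = (⅙)*159 + 3 = 53/2 + 3 = 59/2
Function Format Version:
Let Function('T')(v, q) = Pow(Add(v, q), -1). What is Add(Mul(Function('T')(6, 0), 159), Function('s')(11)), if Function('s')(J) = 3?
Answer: Rational(59, 2) ≈ 29.500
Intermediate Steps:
Function('T')(v, q) = Pow(Add(q, v), -1)
Add(Mul(Function('T')(6, 0), 159), Function('s')(11)) = Add(Mul(Pow(Add(0, 6), -1), 159), 3) = Add(Mul(Pow(6, -1), 159), 3) = Add(Mul(Rational(1, 6), 159), 3) = Add(Rational(53, 2), 3) = Rational(59, 2)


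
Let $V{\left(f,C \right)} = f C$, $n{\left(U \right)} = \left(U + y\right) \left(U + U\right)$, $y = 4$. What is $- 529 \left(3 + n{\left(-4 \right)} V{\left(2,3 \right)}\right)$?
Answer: $-1587$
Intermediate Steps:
$n{\left(U \right)} = 2 U \left(4 + U\right)$ ($n{\left(U \right)} = \left(U + 4\right) \left(U + U\right) = \left(4 + U\right) 2 U = 2 U \left(4 + U\right)$)
$V{\left(f,C \right)} = C f$
$- 529 \left(3 + n{\left(-4 \right)} V{\left(2,3 \right)}\right) = - 529 \left(3 + 2 \left(-4\right) \left(4 - 4\right) 3 \cdot 2\right) = - 529 \left(3 + 2 \left(-4\right) 0 \cdot 6\right) = - 529 \left(3 + 0 \cdot 6\right) = - 529 \left(3 + 0\right) = \left(-529\right) 3 = -1587$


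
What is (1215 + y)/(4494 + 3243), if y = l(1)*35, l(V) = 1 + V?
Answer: 1285/7737 ≈ 0.16609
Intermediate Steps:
y = 70 (y = (1 + 1)*35 = 2*35 = 70)
(1215 + y)/(4494 + 3243) = (1215 + 70)/(4494 + 3243) = 1285/7737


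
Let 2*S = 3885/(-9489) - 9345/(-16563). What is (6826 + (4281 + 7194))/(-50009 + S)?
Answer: -319588953823/873301964782 ≈ -0.36595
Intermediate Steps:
S = 1351525/17462923 (S = (3885/(-9489) - 9345/(-16563))/2 = (3885*(-1/9489) - 9345*(-1/16563))/2 = (-1295/3163 + 3115/5521)/2 = (½)*(2703050/17462923) = 1351525/17462923 ≈ 0.077394)
(6826 + (4281 + 7194))/(-50009 + S) = (6826 + (4281 + 7194))/(-50009 + 1351525/17462923) = (6826 + 11475)/(-873301964782/17462923) = 18301*(-17462923/873301964782) = -319588953823/873301964782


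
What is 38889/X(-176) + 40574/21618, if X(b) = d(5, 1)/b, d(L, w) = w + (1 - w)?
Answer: -73981791089/10809 ≈ -6.8445e+6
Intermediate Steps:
d(L, w) = 1
X(b) = 1/b
38889/X(-176) + 40574/21618 = 38889/(1/(-176)) + 40574/21618 = 38889/(-1/176) + 40574*(1/21618) = 38889*(-176) + 20287/10809 = -6844464 + 20287/10809 = -73981791089/10809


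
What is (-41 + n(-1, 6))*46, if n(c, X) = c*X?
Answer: -2162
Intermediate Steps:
n(c, X) = X*c
(-41 + n(-1, 6))*46 = (-41 + 6*(-1))*46 = (-41 - 6)*46 = -47*46 = -2162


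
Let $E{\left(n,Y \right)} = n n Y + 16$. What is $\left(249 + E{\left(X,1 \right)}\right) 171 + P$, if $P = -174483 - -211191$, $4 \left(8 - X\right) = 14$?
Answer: $\frac{341943}{4} \approx 85486.0$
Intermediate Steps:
$X = \frac{9}{2}$ ($X = 8 - \frac{7}{2} = \frac{9}{2} \approx 4.5$)
$P = 36708$ ($P = -174483 + 211191 = 36708$)
$E{\left(n,Y \right)} = 16 + Y n^{2}$ ($E{\left(n,Y \right)} = n^{2} Y + 16 = Y n^{2} + 16 = 16 + Y n^{2}$)
$\left(249 + E{\left(X,1 \right)}\right) 171 + P = \left(249 + \left(16 + 1 \left(\frac{9}{2}\right)^{2}\right)\right) 171 + 36708 = \left(249 + \left(16 + 1 \cdot \frac{81}{4}\right)\right) 171 + 36708 = \left(249 + \left(16 + \frac{81}{4}\right)\right) 171 + 36708 = \left(249 + \frac{145}{4}\right) 171 + 36708 = \frac{1141}{4} \cdot 171 + 36708 = \frac{195111}{4} + 36708 = \frac{341943}{4}$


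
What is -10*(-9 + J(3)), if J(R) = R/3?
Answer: 80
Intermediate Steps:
J(R) = R/3 (J(R) = R*(1/3) = R/3)
-10*(-9 + J(3)) = -10*(-9 + (1/3)*3) = -10*(-9 + 1) = -10*(-8) = 80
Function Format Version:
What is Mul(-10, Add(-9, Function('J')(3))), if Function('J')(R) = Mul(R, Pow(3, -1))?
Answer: 80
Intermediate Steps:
Function('J')(R) = Mul(Rational(1, 3), R) (Function('J')(R) = Mul(R, Rational(1, 3)) = Mul(Rational(1, 3), R))
Mul(-10, Add(-9, Function('J')(3))) = Mul(-10, Add(-9, Mul(Rational(1, 3), 3))) = Mul(-10, Add(-9, 1)) = Mul(-10, -8) = 80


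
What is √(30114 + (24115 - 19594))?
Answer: √34635 ≈ 186.10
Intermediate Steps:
√(30114 + (24115 - 19594)) = √(30114 + 4521) = √34635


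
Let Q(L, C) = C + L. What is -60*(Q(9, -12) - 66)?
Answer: 4140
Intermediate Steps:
-60*(Q(9, -12) - 66) = -60*((-12 + 9) - 66) = -60*(-3 - 66) = -60*(-69) = 4140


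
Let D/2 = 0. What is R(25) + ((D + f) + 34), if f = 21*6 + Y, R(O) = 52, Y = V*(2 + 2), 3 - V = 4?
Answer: 208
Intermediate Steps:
V = -1 (V = 3 - 1*4 = 3 - 4 = -1)
D = 0 (D = 2*0 = 0)
Y = -4 (Y = -(2 + 2) = -1*4 = -4)
f = 122 (f = 21*6 - 4 = 126 - 4 = 122)
R(25) + ((D + f) + 34) = 52 + ((0 + 122) + 34) = 52 + (122 + 34) = 52 + 156 = 208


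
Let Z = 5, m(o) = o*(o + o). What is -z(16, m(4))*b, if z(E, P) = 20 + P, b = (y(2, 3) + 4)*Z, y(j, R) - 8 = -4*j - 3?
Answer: -260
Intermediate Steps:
y(j, R) = 5 - 4*j (y(j, R) = 8 + (-4*j - 3) = 8 + (-3 - 4*j) = 5 - 4*j)
m(o) = 2*o**2 (m(o) = o*(2*o) = 2*o**2)
b = 5 (b = ((5 - 4*2) + 4)*5 = ((5 - 8) + 4)*5 = (-3 + 4)*5 = 1*5 = 5)
-z(16, m(4))*b = -(20 + 2*4**2)*5 = -(20 + 2*16)*5 = -(20 + 32)*5 = -52*5 = -1*260 = -260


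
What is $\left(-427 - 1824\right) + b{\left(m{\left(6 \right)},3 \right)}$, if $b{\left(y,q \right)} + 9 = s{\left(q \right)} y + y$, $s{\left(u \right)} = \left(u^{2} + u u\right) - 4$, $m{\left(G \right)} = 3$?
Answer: $-2215$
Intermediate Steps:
$s{\left(u \right)} = -4 + 2 u^{2}$ ($s{\left(u \right)} = \left(u^{2} + u^{2}\right) - 4 = 2 u^{2} - 4 = -4 + 2 u^{2}$)
$b{\left(y,q \right)} = -9 + y + y \left(-4 + 2 q^{2}\right)$ ($b{\left(y,q \right)} = -9 + \left(\left(-4 + 2 q^{2}\right) y + y\right) = -9 + \left(y \left(-4 + 2 q^{2}\right) + y\right) = -9 + \left(y + y \left(-4 + 2 q^{2}\right)\right) = -9 + y + y \left(-4 + 2 q^{2}\right)$)
$\left(-427 - 1824\right) + b{\left(m{\left(6 \right)},3 \right)} = \left(-427 - 1824\right) + \left(-9 + 3 + 2 \cdot 3 \left(-2 + 3^{2}\right)\right) = \left(-427 - 1824\right) + \left(-9 + 3 + 2 \cdot 3 \left(-2 + 9\right)\right) = -2251 + \left(-9 + 3 + 2 \cdot 3 \cdot 7\right) = -2251 + \left(-9 + 3 + 42\right) = -2251 + 36 = -2215$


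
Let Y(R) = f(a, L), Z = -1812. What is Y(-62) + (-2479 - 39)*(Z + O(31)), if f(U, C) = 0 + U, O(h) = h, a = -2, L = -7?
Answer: 4484556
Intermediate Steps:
f(U, C) = U
Y(R) = -2
Y(-62) + (-2479 - 39)*(Z + O(31)) = -2 + (-2479 - 39)*(-1812 + 31) = -2 - 2518*(-1781) = -2 + 4484558 = 4484556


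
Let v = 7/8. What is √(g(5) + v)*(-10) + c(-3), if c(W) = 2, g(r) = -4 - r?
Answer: 2 - 5*I*√130/2 ≈ 2.0 - 28.504*I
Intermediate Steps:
v = 7/8 (v = 7*(⅛) = 7/8 ≈ 0.87500)
√(g(5) + v)*(-10) + c(-3) = √((-4 - 1*5) + 7/8)*(-10) + 2 = √((-4 - 5) + 7/8)*(-10) + 2 = √(-9 + 7/8)*(-10) + 2 = √(-65/8)*(-10) + 2 = (I*√130/4)*(-10) + 2 = -5*I*√130/2 + 2 = 2 - 5*I*√130/2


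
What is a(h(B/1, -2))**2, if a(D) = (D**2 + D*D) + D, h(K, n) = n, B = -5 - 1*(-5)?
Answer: 36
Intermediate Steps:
B = 0 (B = -5 + 5 = 0)
a(D) = D + 2*D**2 (a(D) = (D**2 + D**2) + D = 2*D**2 + D = D + 2*D**2)
a(h(B/1, -2))**2 = (-2*(1 + 2*(-2)))**2 = (-2*(1 - 4))**2 = (-2*(-3))**2 = 6**2 = 36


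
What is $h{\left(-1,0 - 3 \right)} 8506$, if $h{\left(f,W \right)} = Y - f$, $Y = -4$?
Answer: $-25518$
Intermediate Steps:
$h{\left(f,W \right)} = -4 - f$
$h{\left(-1,0 - 3 \right)} 8506 = \left(-4 - -1\right) 8506 = \left(-4 + 1\right) 8506 = \left(-3\right) 8506 = -25518$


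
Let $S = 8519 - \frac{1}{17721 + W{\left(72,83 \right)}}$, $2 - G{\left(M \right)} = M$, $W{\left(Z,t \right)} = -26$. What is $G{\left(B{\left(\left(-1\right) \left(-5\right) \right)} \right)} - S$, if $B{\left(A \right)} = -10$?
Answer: $- \frac{150531364}{17695} \approx -8507.0$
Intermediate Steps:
$G{\left(M \right)} = 2 - M$
$S = \frac{150743704}{17695}$ ($S = 8519 - \frac{1}{17721 - 26} = 8519 - \frac{1}{17695} = \frac{150743704}{17695} \approx 8519.0$)
$G{\left(B{\left(\left(-1\right) \left(-5\right) \right)} \right)} - S = \left(2 - -10\right) - \frac{150743704}{17695} = \left(2 + 10\right) - \frac{150743704}{17695} = 12 - \frac{150743704}{17695} = - \frac{150531364}{17695}$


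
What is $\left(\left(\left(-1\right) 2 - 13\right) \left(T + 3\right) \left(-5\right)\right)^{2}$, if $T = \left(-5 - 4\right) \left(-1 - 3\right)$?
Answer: $8555625$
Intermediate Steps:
$T = 36$ ($T = \left(-9\right) \left(-4\right) = 36$)
$\left(\left(\left(-1\right) 2 - 13\right) \left(T + 3\right) \left(-5\right)\right)^{2} = \left(\left(\left(-1\right) 2 - 13\right) \left(36 + 3\right) \left(-5\right)\right)^{2} = \left(\left(-2 - 13\right) 39 \left(-5\right)\right)^{2} = \left(\left(-15\right) \left(-195\right)\right)^{2} = 2925^{2} = 8555625$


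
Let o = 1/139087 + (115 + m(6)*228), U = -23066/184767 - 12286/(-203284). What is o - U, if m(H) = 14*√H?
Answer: 300555829735713601/2612066018151018 + 3192*√6 ≈ 7933.8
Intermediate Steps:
U = -1209450691/18780087414 (U = -23066*1/184767 - 12286*(-1/203284) = -23066/184767 + 6143/101642 = -1209450691/18780087414 ≈ -0.064401)
o = 15995006/139087 + 3192*√6 (o = 1/139087 + (115 + (14*√6)*228) = 1/139087 + (115 + 3192*√6) = 15995006/139087 + 3192*√6 ≈ 7933.8)
o - U = (15995006/139087 + 3192*√6) - 1*(-1209450691/18780087414) = (15995006/139087 + 3192*√6) + 1209450691/18780087414 = 300555829735713601/2612066018151018 + 3192*√6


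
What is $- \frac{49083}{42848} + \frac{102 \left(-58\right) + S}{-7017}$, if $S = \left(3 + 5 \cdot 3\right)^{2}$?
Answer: $- \frac{34936465}{100221472} \approx -0.34859$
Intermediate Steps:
$S = 324$ ($S = \left(3 + 15\right)^{2} = 18^{2} = 324$)
$- \frac{49083}{42848} + \frac{102 \left(-58\right) + S}{-7017} = - \frac{49083}{42848} + \frac{102 \left(-58\right) + 324}{-7017} = \left(-49083\right) \frac{1}{42848} + \left(-5916 + 324\right) \left(- \frac{1}{7017}\right) = - \frac{49083}{42848} - - \frac{1864}{2339} = - \frac{49083}{42848} + \frac{1864}{2339} = - \frac{34936465}{100221472}$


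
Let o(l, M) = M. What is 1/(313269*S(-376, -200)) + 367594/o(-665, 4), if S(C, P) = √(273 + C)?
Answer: 183797/2 - I*√103/32266707 ≈ 91899.0 - 3.1453e-7*I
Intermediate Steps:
1/(313269*S(-376, -200)) + 367594/o(-665, 4) = 1/(313269*(√(273 - 376))) + 367594/4 = 1/(313269*(√(-103))) + 367594*(¼) = 1/(313269*((I*√103))) + 183797/2 = (-I*√103/103)/313269 + 183797/2 = -I*√103/32266707 + 183797/2 = 183797/2 - I*√103/32266707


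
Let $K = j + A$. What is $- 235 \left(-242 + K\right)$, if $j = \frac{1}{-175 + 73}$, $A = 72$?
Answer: $\frac{4075135}{102} \approx 39952.0$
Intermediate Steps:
$j = - \frac{1}{102}$ ($j = \frac{1}{-102} = - \frac{1}{102} \approx -0.0098039$)
$K = \frac{7343}{102}$ ($K = - \frac{1}{102} + 72 = \frac{7343}{102} \approx 71.99$)
$- 235 \left(-242 + K\right) = - 235 \left(-242 + \frac{7343}{102}\right) = \left(-235\right) \left(- \frac{17341}{102}\right) = \frac{4075135}{102}$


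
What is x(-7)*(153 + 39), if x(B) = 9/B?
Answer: -1728/7 ≈ -246.86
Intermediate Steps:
x(-7)*(153 + 39) = (9/(-7))*(153 + 39) = (9*(-1/7))*192 = -9/7*192 = -1728/7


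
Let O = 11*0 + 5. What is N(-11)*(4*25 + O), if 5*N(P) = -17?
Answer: -357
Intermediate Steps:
N(P) = -17/5 (N(P) = (1/5)*(-17) = -17/5)
O = 5 (O = 0 + 5 = 5)
N(-11)*(4*25 + O) = -17*(4*25 + 5)/5 = -17*(100 + 5)/5 = -17/5*105 = -357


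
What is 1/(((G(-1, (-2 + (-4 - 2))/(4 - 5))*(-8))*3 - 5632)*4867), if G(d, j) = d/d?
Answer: -1/27527752 ≈ -3.6327e-8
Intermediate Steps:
G(d, j) = 1
1/(((G(-1, (-2 + (-4 - 2))/(4 - 5))*(-8))*3 - 5632)*4867) = 1/((1*(-8))*3 - 5632*4867) = (1/4867)/(-8*3 - 5632) = (1/4867)/(-24 - 5632) = (1/4867)/(-5656) = -1/5656*1/4867 = -1/27527752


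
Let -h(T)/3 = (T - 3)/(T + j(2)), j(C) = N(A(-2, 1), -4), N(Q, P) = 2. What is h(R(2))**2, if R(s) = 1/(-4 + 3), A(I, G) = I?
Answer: 144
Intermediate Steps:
j(C) = 2
R(s) = -1 (R(s) = 1/(-1) = -1)
h(T) = -3*(-3 + T)/(2 + T) (h(T) = -3*(T - 3)/(T + 2) = -3*(-3 + T)/(2 + T))
h(R(2))**2 = (3*(3 - 1*(-1))/(2 - 1))**2 = (3*(3 + 1)/1)**2 = (3*1*4)**2 = 12**2 = 144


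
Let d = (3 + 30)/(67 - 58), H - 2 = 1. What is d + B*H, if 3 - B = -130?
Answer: 1208/3 ≈ 402.67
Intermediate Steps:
H = 3 (H = 2 + 1 = 3)
B = 133 (B = 3 - 1*(-130) = 3 + 130 = 133)
d = 11/3 (d = 33/9 = 33*(⅑) = 11/3 ≈ 3.6667)
d + B*H = 11/3 + 133*3 = 11/3 + 399 = 1208/3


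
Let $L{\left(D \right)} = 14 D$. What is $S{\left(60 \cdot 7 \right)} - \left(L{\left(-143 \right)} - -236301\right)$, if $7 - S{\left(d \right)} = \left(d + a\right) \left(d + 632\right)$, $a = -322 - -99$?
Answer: $-441536$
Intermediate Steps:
$a = -223$ ($a = -322 + 99 = -223$)
$S{\left(d \right)} = 7 - \left(-223 + d\right) \left(632 + d\right)$ ($S{\left(d \right)} = 7 - \left(d - 223\right) \left(d + 632\right) = 7 - \left(-223 + d\right) \left(632 + d\right)$)
$S{\left(60 \cdot 7 \right)} - \left(L{\left(-143 \right)} - -236301\right) = \left(140943 - \left(60 \cdot 7\right)^{2} - 409 \cdot 60 \cdot 7\right) - \left(14 \left(-143\right) - -236301\right) = \left(140943 - 420^{2} - 171780\right) - \left(-2002 + 236301\right) = \left(140943 - 176400 - 171780\right) - 234299 = -207237 - 234299 = -441536$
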